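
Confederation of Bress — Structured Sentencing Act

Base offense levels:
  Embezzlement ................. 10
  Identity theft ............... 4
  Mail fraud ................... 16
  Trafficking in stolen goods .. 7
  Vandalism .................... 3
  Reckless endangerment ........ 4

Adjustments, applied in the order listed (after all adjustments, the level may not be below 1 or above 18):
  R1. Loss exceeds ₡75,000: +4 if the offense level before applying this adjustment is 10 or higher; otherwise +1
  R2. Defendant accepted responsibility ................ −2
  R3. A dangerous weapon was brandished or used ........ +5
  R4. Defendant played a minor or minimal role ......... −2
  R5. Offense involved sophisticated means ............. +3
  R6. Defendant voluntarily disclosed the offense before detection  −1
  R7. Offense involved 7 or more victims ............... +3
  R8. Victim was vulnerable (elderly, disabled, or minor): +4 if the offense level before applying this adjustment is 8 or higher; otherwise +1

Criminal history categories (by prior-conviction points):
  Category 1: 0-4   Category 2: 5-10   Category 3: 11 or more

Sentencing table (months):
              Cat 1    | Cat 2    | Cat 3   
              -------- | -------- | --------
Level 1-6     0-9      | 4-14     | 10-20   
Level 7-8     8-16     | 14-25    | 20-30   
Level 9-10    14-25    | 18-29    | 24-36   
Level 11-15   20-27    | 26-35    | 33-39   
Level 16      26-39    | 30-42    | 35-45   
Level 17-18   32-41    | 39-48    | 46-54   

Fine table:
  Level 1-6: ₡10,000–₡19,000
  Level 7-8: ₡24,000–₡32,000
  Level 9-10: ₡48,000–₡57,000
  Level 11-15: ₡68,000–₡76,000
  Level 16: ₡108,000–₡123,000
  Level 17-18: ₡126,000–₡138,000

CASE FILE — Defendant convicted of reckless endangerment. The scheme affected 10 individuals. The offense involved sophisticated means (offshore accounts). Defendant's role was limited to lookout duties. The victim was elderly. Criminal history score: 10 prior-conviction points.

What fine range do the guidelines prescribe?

Base offense level for reckless endangerment: 4.
R1 does not apply.
R2 does not apply.
R3 does not apply.
R4 applies: 4 − 2 = 2.
R5 applies: 2 + 3 = 5.
R6 does not apply.
R7 applies: 5 + 3 = 8.
R8 applies (level before this adjustment is 8 ≥ 8, so +4): 8 + 4 = 12.
Final offense level: 12.
Level 12 falls in the 11-15 band.
Fine table: Level 11-15 → ₡68,000–₡76,000.

₡68,000–₡76,000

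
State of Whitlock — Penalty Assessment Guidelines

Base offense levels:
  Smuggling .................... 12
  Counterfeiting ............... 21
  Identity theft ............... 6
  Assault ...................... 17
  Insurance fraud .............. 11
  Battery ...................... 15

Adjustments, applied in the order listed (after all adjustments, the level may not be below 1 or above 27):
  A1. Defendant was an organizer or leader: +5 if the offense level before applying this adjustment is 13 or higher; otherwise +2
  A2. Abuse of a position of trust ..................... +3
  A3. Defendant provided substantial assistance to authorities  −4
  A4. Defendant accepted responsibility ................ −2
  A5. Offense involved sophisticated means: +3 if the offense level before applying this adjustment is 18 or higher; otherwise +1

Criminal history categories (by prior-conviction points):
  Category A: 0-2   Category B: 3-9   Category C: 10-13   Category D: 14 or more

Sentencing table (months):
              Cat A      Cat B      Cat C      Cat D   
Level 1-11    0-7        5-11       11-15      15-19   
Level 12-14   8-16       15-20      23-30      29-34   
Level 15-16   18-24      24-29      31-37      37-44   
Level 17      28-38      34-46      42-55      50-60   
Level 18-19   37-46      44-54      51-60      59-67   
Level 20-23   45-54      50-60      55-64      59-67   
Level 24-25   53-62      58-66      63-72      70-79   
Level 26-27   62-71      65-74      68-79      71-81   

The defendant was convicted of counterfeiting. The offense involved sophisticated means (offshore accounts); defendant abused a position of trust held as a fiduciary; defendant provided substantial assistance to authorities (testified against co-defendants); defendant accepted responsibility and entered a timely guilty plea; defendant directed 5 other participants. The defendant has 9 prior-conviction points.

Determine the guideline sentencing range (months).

Base offense level for counterfeiting: 21.
A1 applies (level before this adjustment is 21 ≥ 13, so +5): 21 + 5 = 26.
A2 applies: 26 + 3 = 29.
A3 applies: 29 − 4 = 25.
A4 applies: 25 − 2 = 23.
A5 applies (level before this adjustment is 23 ≥ 18, so +3): 23 + 3 = 26.
Final offense level: 26.
Criminal history: 9 prior points → Category B (3-9).
Level 26 falls in the 26-27 band.
Grid: Level 26-27 × Category B = 65-74 months.

65-74 months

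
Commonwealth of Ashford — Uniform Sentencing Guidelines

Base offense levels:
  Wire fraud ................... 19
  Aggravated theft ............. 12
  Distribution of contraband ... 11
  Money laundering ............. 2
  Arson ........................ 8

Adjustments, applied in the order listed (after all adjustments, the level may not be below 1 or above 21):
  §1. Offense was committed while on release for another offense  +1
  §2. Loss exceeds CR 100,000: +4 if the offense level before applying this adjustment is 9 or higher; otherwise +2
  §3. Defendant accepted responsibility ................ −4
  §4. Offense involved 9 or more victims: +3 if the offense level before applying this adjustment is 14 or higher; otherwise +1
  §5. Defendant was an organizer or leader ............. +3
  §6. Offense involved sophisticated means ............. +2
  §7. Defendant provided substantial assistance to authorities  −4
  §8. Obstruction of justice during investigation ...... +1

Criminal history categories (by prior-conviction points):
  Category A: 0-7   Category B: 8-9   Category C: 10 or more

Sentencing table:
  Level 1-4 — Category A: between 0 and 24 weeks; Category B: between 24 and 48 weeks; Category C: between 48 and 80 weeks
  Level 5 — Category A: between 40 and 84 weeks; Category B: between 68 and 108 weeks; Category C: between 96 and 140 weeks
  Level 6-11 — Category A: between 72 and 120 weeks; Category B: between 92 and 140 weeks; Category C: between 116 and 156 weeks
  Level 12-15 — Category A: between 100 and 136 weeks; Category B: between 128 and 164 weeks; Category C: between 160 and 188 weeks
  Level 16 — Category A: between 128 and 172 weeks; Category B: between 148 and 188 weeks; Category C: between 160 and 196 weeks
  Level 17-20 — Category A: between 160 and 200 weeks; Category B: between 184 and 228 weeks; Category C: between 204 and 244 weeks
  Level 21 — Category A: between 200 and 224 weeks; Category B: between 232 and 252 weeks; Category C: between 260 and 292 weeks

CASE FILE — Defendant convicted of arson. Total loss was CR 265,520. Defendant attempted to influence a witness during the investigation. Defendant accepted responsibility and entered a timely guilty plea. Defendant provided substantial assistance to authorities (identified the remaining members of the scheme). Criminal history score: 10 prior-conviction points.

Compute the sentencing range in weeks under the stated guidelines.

48-80 weeks

Base offense level for arson: 8.
§2 applies (level before this adjustment is 8 < 9, so +2): 8 + 2 = 10.
§3 applies: 10 − 4 = 6.
§7 applies: 6 − 4 = 2.
§8 applies: 2 + 1 = 3.
Final offense level: 3.
Criminal history: 10 prior points → Category C (10+).
Level 3 falls in the 1-4 band.
Grid: Level 1-4 × Category C = 48-80 weeks.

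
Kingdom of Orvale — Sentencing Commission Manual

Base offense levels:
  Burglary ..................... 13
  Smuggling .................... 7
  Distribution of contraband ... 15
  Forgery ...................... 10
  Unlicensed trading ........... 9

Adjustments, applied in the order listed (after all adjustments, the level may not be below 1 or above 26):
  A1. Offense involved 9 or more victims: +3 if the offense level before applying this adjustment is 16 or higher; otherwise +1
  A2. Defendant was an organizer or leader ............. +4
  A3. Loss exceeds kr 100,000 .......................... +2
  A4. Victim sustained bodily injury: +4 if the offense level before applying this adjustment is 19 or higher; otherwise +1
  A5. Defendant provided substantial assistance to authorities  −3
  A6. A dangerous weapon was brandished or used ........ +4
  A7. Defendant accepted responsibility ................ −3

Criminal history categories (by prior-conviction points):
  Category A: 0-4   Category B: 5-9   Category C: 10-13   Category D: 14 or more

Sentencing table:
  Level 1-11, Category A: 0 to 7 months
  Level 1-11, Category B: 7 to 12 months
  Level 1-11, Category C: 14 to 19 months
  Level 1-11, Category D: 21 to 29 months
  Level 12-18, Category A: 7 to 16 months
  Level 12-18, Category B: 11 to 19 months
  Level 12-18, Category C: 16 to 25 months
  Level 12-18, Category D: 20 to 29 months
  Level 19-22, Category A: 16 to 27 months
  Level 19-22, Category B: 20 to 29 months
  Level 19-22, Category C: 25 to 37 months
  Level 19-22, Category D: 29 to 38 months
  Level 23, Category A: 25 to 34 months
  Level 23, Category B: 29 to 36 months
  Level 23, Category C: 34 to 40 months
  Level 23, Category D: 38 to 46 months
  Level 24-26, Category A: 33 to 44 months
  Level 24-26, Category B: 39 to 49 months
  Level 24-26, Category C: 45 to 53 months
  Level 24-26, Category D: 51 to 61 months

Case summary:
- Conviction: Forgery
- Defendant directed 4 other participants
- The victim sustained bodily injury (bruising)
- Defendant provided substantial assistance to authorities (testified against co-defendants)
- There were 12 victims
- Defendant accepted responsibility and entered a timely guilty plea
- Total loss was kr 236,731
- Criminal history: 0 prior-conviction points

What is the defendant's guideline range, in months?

7-16 months

Base offense level for forgery: 10.
A1 applies (level before this adjustment is 10 < 16, so +1): 10 + 1 = 11.
A2 applies: 11 + 4 = 15.
A3 applies: 15 + 2 = 17.
A4 applies (level before this adjustment is 17 < 19, so +1): 17 + 1 = 18.
A5 applies: 18 − 3 = 15.
A7 applies: 15 − 3 = 12.
Final offense level: 12.
Criminal history: 0 prior points → Category A (0-4).
Level 12 falls in the 12-18 band.
Grid: Level 12-18 × Category A = 7-16 months.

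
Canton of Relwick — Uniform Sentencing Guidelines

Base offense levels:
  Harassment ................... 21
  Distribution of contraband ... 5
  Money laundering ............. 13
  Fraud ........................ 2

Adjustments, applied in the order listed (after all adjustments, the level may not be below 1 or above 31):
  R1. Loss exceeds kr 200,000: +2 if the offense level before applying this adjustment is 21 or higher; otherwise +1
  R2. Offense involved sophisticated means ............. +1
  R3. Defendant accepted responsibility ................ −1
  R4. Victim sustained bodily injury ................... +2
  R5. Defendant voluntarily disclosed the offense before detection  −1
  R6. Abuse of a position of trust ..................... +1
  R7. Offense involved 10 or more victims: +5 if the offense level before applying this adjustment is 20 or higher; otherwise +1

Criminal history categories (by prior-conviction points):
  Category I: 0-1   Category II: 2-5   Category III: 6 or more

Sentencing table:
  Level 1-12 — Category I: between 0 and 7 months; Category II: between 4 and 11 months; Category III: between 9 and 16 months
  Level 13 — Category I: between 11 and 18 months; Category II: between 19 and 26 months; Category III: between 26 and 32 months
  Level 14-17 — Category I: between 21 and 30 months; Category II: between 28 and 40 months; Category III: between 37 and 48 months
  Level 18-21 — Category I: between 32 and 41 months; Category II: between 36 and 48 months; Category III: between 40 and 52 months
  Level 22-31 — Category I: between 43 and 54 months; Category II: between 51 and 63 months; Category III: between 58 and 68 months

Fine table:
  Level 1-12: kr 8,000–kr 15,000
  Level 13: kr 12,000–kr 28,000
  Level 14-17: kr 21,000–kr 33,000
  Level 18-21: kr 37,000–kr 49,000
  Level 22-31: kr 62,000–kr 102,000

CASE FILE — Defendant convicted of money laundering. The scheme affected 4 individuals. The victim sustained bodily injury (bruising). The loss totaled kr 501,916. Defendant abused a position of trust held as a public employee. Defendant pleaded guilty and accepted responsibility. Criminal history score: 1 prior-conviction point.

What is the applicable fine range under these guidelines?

kr 21,000–kr 33,000

Base offense level for money laundering: 13.
R1 applies (level before this adjustment is 13 < 21, so +1): 13 + 1 = 14.
R2 does not apply.
R3 applies: 14 − 1 = 13.
R4 applies: 13 + 2 = 15.
R5 does not apply.
R6 applies: 15 + 1 = 16.
R7 does not apply.
Final offense level: 16.
Level 16 falls in the 14-17 band.
Fine table: Level 14-17 → kr 21,000–kr 33,000.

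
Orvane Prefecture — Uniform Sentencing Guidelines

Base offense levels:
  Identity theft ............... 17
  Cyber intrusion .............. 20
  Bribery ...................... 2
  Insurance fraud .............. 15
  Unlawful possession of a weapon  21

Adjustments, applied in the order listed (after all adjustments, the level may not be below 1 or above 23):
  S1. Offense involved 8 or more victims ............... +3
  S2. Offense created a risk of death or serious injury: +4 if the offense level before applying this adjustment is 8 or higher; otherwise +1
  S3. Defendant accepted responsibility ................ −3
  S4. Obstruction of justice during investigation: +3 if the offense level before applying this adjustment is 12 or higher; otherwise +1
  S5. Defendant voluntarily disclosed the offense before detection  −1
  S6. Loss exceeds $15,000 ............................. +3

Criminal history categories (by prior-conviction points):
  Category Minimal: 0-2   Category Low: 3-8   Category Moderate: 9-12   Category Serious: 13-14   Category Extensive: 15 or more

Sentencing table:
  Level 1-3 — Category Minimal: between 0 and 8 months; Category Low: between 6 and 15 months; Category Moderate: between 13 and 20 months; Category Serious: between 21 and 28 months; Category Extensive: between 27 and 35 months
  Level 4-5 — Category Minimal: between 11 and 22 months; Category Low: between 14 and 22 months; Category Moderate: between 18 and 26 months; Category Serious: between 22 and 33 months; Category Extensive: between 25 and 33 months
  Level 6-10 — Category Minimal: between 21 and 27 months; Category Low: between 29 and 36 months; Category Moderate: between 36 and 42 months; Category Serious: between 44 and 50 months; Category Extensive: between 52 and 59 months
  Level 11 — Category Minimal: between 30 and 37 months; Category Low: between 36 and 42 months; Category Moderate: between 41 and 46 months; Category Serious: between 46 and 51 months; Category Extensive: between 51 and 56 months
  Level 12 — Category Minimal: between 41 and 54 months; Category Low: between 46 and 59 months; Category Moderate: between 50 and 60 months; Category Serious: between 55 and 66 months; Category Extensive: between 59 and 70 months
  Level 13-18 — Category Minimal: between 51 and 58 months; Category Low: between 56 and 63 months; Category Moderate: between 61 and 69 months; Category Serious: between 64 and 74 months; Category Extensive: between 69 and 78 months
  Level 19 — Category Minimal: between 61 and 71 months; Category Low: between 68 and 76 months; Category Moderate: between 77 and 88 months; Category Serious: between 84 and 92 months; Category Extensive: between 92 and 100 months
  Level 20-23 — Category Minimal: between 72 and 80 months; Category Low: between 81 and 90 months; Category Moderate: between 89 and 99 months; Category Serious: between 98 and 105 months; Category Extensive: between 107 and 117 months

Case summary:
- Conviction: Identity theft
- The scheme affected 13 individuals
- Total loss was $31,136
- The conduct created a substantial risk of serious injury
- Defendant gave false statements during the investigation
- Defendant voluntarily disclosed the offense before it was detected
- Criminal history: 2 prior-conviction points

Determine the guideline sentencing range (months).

72-80 months

Base offense level for identity theft: 17.
S1 applies: 17 + 3 = 20.
S2 applies (level before this adjustment is 20 ≥ 8, so +4): 20 + 4 = 24.
S4 applies (level before this adjustment is 24 ≥ 12, so +3): 24 + 3 = 27.
S5 applies: 27 − 1 = 26.
S6 applies: 26 + 3 = 29.
Level 29 exceeds the maximum of 23; capped at 23.
Final offense level: 23.
Criminal history: 2 prior points → Category Minimal (0-2).
Level 23 falls in the 20-23 band.
Grid: Level 20-23 × Category Minimal = 72-80 months.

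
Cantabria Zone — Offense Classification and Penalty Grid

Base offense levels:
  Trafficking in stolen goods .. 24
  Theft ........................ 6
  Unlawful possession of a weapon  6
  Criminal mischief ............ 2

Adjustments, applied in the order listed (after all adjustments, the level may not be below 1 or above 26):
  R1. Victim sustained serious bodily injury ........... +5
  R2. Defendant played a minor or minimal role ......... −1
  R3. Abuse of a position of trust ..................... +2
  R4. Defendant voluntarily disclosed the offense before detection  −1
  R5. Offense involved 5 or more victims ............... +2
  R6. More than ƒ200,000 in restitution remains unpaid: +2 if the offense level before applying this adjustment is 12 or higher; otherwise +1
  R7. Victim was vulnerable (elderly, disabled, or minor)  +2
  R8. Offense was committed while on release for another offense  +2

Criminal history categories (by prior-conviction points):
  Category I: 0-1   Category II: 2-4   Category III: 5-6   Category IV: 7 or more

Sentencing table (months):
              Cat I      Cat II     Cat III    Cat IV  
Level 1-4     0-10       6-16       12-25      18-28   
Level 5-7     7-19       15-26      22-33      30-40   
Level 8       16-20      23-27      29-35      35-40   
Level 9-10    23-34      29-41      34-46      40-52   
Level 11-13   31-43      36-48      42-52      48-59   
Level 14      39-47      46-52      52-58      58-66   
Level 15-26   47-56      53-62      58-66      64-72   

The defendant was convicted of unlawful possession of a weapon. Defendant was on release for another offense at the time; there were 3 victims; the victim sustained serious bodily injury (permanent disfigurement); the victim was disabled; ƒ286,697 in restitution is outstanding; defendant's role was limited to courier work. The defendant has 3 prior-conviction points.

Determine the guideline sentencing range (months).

Base offense level for unlawful possession of a weapon: 6.
R1 applies: 6 + 5 = 11.
R2 applies: 11 − 1 = 10.
R6 applies (level before this adjustment is 10 < 12, so +1): 10 + 1 = 11.
R7 applies: 11 + 2 = 13.
R8 applies: 13 + 2 = 15.
Final offense level: 15.
Criminal history: 3 prior points → Category II (2-4).
Level 15 falls in the 15-26 band.
Grid: Level 15-26 × Category II = 53-62 months.

53-62 months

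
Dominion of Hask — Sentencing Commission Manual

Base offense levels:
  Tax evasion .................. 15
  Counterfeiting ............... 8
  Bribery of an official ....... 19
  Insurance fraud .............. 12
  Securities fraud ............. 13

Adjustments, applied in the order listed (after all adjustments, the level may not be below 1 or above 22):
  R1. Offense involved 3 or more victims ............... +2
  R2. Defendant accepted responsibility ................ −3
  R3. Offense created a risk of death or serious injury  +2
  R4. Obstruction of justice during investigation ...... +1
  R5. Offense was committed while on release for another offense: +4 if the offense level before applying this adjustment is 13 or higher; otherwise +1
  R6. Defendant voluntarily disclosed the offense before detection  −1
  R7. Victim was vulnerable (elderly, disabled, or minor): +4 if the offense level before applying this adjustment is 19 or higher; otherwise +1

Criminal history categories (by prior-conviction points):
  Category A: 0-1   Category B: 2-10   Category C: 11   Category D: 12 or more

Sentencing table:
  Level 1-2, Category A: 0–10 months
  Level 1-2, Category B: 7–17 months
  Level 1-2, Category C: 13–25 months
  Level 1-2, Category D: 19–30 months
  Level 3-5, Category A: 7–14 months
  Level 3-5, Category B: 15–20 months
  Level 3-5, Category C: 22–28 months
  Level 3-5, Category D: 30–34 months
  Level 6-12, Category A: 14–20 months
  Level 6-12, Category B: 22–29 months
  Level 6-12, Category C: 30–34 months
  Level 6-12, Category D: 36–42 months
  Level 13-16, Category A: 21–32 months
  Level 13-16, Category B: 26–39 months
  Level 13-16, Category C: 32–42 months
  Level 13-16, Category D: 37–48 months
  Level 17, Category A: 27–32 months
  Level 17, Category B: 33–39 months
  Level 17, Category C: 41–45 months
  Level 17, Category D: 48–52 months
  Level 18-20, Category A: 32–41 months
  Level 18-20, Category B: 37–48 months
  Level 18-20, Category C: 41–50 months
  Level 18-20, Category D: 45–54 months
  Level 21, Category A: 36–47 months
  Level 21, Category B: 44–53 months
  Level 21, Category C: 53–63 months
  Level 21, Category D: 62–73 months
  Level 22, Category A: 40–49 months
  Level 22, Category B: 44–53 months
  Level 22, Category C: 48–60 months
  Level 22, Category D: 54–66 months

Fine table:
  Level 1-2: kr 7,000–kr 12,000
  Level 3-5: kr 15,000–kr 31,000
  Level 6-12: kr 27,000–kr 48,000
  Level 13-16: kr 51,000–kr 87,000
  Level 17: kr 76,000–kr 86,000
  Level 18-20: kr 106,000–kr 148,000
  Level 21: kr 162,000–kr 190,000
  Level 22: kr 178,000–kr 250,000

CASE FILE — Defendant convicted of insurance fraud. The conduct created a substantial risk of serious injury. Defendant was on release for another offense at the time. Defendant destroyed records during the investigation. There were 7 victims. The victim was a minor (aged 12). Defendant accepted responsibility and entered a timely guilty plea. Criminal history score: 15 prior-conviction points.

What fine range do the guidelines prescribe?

Base offense level for insurance fraud: 12.
R1 applies: 12 + 2 = 14.
R2 applies: 14 − 3 = 11.
R3 applies: 11 + 2 = 13.
R4 applies: 13 + 1 = 14.
R5 applies (level before this adjustment is 14 ≥ 13, so +4): 14 + 4 = 18.
R7 applies (level before this adjustment is 18 < 19, so +1): 18 + 1 = 19.
Final offense level: 19.
Level 19 falls in the 18-20 band.
Fine table: Level 18-20 → kr 106,000–kr 148,000.

kr 106,000–kr 148,000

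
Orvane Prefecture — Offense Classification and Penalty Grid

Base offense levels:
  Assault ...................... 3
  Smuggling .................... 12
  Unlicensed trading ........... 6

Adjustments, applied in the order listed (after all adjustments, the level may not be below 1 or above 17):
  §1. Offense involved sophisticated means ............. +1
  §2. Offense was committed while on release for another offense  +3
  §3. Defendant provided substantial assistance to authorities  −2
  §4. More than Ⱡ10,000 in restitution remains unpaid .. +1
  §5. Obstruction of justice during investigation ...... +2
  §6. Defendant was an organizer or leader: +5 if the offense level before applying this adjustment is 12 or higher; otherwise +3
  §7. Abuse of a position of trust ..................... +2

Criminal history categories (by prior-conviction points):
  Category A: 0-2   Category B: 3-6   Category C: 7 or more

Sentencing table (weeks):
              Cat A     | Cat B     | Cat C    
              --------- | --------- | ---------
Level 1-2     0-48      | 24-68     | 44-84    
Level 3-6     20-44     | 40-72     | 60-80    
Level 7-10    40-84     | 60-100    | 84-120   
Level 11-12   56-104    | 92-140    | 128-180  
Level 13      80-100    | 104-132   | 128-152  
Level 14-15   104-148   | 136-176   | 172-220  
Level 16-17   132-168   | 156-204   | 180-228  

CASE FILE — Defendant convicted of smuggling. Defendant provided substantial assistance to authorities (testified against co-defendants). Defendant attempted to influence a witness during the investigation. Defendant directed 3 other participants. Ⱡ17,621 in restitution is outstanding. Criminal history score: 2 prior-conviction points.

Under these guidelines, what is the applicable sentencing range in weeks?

132-168 weeks

Base offense level for smuggling: 12.
§3 applies: 12 − 2 = 10.
§4 applies: 10 + 1 = 11.
§5 applies: 11 + 2 = 13.
§6 applies (level before this adjustment is 13 ≥ 12, so +5): 13 + 5 = 18.
Level 18 exceeds the maximum of 17; capped at 17.
Final offense level: 17.
Criminal history: 2 prior points → Category A (0-2).
Level 17 falls in the 16-17 band.
Grid: Level 16-17 × Category A = 132-168 weeks.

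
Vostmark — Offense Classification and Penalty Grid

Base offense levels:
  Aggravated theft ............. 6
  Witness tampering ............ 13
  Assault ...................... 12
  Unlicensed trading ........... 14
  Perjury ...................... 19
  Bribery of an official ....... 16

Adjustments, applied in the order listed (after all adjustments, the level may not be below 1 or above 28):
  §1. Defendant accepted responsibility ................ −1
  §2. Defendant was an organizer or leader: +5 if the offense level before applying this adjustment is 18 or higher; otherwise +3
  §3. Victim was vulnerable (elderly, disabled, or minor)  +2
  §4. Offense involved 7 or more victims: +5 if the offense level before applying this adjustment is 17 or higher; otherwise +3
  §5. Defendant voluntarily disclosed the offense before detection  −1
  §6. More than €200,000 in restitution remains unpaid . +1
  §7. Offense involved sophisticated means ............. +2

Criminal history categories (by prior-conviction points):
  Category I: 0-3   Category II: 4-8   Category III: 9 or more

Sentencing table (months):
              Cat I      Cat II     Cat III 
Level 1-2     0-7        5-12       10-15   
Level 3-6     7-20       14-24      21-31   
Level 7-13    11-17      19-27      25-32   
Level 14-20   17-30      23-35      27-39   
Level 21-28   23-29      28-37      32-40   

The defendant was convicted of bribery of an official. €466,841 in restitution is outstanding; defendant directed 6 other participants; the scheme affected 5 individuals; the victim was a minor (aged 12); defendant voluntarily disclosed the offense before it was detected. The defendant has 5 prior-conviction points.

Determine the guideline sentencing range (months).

28-37 months

Base offense level for bribery of an official: 16.
§1 does not apply.
§2 applies (level before this adjustment is 16 < 18, so +3): 16 + 3 = 19.
§3 applies: 19 + 2 = 21.
§5 applies: 21 − 1 = 20.
§6 applies: 20 + 1 = 21.
Final offense level: 21.
Criminal history: 5 prior points → Category II (4-8).
Level 21 falls in the 21-28 band.
Grid: Level 21-28 × Category II = 28-37 months.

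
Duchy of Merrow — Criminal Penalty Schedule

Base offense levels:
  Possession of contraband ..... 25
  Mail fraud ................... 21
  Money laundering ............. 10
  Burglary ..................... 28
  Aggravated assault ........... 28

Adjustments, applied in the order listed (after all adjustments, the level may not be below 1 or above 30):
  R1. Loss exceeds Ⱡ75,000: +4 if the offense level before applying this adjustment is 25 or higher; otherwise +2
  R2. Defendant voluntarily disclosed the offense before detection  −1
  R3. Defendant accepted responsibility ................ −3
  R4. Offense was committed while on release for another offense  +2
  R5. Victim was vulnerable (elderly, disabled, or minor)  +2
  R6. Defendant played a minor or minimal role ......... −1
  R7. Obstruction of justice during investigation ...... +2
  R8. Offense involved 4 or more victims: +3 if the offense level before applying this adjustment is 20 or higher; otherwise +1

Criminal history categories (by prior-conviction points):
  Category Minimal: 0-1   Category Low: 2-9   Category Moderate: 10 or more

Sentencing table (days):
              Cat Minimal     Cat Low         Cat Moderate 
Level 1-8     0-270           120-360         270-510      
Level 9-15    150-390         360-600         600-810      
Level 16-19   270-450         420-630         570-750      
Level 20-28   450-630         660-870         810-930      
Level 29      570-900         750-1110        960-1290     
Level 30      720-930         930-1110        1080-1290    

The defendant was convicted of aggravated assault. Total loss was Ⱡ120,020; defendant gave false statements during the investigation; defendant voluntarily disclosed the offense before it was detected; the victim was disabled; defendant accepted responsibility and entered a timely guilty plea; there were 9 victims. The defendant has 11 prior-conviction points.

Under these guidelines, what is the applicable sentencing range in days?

1080-1290 days

Base offense level for aggravated assault: 28.
R1 applies (level before this adjustment is 28 ≥ 25, so +4): 28 + 4 = 32.
R2 applies: 32 − 1 = 31.
R3 applies: 31 − 3 = 28.
R4 does not apply.
R5 applies: 28 + 2 = 30.
R6 does not apply.
R7 applies: 30 + 2 = 32.
R8 applies (level before this adjustment is 32 ≥ 20, so +3): 32 + 3 = 35.
Level 35 exceeds the maximum of 30; capped at 30.
Final offense level: 30.
Criminal history: 11 prior points → Category Moderate (10+).
Level 30 falls in the 30 band.
Grid: Level 30 × Category Moderate = 1080-1290 days.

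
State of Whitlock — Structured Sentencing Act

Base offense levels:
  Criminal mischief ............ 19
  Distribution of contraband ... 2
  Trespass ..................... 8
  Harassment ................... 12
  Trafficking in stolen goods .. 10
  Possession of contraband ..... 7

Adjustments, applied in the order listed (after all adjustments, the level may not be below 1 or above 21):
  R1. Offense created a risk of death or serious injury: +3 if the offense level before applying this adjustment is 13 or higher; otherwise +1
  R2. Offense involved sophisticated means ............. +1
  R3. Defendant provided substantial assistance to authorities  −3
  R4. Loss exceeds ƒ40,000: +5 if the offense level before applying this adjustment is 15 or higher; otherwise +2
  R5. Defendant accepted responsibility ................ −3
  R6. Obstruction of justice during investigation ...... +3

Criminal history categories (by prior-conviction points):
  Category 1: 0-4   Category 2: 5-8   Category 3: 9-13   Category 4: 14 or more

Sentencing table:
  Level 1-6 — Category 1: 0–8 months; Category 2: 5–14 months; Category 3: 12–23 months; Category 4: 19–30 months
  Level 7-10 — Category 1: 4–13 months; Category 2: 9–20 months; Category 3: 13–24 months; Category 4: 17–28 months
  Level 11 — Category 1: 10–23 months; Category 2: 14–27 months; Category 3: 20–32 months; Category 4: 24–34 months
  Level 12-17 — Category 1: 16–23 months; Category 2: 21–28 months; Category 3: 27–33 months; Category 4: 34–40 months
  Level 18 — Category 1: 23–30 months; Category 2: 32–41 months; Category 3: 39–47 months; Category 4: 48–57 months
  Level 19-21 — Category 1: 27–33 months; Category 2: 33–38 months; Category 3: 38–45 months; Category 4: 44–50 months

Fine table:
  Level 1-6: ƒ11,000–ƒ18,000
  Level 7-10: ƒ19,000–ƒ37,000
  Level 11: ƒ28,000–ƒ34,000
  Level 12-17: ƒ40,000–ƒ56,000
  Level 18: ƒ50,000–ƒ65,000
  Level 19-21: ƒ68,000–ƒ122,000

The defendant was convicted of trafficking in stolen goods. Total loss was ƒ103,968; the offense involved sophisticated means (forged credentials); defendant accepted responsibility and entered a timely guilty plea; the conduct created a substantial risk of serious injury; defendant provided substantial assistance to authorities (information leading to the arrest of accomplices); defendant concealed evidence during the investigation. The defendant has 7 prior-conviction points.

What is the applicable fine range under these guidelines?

ƒ28,000–ƒ34,000

Base offense level for trafficking in stolen goods: 10.
R1 applies (level before this adjustment is 10 < 13, so +1): 10 + 1 = 11.
R2 applies: 11 + 1 = 12.
R3 applies: 12 − 3 = 9.
R4 applies (level before this adjustment is 9 < 15, so +2): 9 + 2 = 11.
R5 applies: 11 − 3 = 8.
R6 applies: 8 + 3 = 11.
Final offense level: 11.
Level 11 falls in the 11 band.
Fine table: Level 11 → ƒ28,000–ƒ34,000.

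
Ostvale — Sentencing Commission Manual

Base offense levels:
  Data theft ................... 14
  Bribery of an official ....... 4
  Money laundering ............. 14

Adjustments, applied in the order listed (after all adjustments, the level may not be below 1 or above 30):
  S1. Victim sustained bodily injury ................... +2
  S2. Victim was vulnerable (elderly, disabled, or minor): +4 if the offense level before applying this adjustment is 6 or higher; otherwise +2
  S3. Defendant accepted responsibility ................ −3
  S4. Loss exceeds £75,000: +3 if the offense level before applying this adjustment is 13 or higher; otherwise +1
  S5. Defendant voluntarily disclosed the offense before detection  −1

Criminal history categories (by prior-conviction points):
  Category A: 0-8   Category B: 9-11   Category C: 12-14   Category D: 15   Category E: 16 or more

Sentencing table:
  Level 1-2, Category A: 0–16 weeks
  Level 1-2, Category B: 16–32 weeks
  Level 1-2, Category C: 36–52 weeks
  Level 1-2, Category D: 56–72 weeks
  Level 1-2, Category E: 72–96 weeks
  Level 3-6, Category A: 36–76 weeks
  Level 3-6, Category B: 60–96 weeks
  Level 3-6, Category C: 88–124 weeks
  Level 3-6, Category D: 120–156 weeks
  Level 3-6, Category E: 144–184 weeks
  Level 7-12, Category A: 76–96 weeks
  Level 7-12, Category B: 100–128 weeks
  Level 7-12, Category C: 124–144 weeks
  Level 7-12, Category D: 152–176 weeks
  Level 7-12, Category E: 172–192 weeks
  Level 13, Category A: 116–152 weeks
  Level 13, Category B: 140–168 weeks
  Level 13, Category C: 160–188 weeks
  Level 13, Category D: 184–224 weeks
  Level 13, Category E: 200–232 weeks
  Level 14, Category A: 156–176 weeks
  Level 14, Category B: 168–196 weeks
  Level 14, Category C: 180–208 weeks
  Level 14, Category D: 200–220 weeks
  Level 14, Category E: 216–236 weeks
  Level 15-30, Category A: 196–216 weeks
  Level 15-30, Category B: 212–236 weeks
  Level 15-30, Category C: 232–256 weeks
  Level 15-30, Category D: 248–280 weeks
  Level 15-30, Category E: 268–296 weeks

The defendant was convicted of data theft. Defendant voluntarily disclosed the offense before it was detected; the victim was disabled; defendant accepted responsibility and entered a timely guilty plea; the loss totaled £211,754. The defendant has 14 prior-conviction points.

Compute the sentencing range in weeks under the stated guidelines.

232-256 weeks

Base offense level for data theft: 14.
S1 does not apply.
S2 applies (level before this adjustment is 14 ≥ 6, so +4): 14 + 4 = 18.
S3 applies: 18 − 3 = 15.
S4 applies (level before this adjustment is 15 ≥ 13, so +3): 15 + 3 = 18.
S5 applies: 18 − 1 = 17.
Final offense level: 17.
Criminal history: 14 prior points → Category C (12-14).
Level 17 falls in the 15-30 band.
Grid: Level 15-30 × Category C = 232-256 weeks.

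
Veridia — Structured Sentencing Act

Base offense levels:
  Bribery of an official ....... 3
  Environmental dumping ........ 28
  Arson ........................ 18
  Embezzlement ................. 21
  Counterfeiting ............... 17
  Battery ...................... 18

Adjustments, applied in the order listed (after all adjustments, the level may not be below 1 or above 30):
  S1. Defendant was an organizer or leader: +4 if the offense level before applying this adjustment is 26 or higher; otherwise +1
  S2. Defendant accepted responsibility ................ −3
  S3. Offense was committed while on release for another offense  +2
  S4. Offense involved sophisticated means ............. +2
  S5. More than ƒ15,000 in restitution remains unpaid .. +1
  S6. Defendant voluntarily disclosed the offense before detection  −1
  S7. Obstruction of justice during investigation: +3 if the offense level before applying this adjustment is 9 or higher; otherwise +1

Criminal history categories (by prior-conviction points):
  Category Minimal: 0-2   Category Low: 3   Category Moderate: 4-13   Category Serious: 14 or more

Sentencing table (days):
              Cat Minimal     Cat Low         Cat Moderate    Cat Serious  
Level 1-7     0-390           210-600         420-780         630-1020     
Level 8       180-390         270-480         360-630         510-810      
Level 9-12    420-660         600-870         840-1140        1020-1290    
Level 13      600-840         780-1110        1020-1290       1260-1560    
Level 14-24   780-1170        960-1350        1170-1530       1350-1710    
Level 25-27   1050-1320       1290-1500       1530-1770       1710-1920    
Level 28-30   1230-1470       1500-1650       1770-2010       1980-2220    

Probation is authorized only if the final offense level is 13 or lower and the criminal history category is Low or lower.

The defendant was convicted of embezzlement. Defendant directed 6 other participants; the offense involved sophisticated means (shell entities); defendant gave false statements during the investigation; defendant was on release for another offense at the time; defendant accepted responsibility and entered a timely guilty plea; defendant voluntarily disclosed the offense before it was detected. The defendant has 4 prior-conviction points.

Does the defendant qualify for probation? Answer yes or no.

No

Base offense level for embezzlement: 21.
S1 applies (level before this adjustment is 21 < 26, so +1): 21 + 1 = 22.
S2 applies: 22 − 3 = 19.
S3 applies: 19 + 2 = 21.
S4 applies: 21 + 2 = 23.
S6 applies: 23 − 1 = 22.
S7 applies (level before this adjustment is 22 ≥ 9, so +3): 22 + 3 = 25.
Final offense level: 25.
Criminal history: 4 prior points → Category Moderate (4-13).
Level 25 falls in the 25-27 band.
Grid: Level 25-27 × Category Moderate = 1530-1770 days.
Probation check: level 25 > 13 and category Moderate > Low → not eligible.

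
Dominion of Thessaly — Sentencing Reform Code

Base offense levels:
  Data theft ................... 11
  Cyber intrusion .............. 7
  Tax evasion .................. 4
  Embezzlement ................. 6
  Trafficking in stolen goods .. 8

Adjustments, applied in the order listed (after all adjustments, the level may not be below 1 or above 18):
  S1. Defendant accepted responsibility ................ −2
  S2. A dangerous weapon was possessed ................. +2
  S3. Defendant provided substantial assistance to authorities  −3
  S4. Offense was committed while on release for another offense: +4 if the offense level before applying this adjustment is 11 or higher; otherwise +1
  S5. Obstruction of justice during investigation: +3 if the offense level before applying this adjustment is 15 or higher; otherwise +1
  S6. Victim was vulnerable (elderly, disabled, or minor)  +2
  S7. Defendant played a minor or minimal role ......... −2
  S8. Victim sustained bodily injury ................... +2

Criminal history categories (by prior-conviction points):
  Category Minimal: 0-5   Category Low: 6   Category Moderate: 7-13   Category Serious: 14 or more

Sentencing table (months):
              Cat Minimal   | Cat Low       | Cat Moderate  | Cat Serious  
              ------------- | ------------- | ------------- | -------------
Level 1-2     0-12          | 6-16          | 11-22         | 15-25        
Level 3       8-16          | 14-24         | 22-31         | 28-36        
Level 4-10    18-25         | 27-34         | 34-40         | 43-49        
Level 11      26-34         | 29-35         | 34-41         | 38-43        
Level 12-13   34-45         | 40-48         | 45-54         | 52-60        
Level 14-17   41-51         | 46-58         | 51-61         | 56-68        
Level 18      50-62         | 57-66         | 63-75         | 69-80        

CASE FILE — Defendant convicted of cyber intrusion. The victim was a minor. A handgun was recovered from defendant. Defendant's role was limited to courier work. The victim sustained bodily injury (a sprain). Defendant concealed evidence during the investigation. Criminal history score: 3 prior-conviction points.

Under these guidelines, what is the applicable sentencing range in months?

Base offense level for cyber intrusion: 7.
S2 applies: 7 + 2 = 9.
S3 does not apply.
S5 applies (level before this adjustment is 9 < 15, so +1): 9 + 1 = 10.
S6 applies: 10 + 2 = 12.
S7 applies: 12 − 2 = 10.
S8 applies: 10 + 2 = 12.
Final offense level: 12.
Criminal history: 3 prior points → Category Minimal (0-5).
Level 12 falls in the 12-13 band.
Grid: Level 12-13 × Category Minimal = 34-45 months.

34-45 months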